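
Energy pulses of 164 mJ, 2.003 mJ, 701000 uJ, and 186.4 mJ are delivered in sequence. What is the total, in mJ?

In mJ:
  164 mJ → 164
  2.003 mJ → 2.003
  701000 uJ = 701000e-3 mJ = 701
  186.4 mJ → 186.4
Sum: 164 + 2.003 + 701 + 186.4 = 1053.403

1053.403 mJ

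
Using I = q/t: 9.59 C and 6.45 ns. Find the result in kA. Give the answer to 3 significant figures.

1490000 kA

(9.59) / (6.45 × 10⁻⁹) = 1.4868 × 10⁹ A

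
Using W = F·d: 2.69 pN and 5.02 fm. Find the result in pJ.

2.69 × 10^-12 × 5.02 × 10^-15 = 13.5038 × 10^-27 J

0.0000000000000135038 pJ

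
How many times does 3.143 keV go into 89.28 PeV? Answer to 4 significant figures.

(89.28e15) / (3.143e3) = 28.406e12

28410000000000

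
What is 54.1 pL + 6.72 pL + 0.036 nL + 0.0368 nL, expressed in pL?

133.62 pL

In pL:
  54.1 pL → 54.1
  6.72 pL → 6.72
  0.036 nL = 0.036 × 10^3 pL = 36
  0.0368 nL = 0.0368 × 10^3 pL = 36.8
Sum: 54.1 + 6.72 + 36 + 36.8 = 133.62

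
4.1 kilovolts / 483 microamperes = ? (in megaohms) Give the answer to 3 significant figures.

8.49 megaohms

(4.1e3) / (483e-6) = 0.0084886e9 Ω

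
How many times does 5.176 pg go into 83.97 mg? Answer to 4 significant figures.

(83.97e-3) / (5.176e-12) = 16.223e9

16220000000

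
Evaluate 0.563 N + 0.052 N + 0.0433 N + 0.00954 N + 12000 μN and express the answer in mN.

679.84 mN

In mN:
  0.563 N = 0.563 × 10³ mN = 563
  0.052 N = 0.052 × 10³ mN = 52
  0.0433 N = 0.0433 × 10³ mN = 43.3
  0.00954 N = 0.00954 × 10³ mN = 9.54
  12000 μN = 12000 × 10⁻³ mN = 12
Sum: 563 + 52 + 43.3 + 9.54 + 12 = 679.84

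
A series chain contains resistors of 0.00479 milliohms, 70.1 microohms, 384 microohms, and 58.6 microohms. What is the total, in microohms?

517.49 microohms

In microohms:
  0.00479 milliohms = 0.00479e3 microohms = 4.79
  70.1 microohms → 70.1
  384 microohms → 384
  58.6 microohms → 58.6
Sum: 4.79 + 70.1 + 384 + 58.6 = 517.49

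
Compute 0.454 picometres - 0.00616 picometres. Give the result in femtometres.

In femtometres:
  0.454 picometres = 0.454 × 10^3 femtometres = 454
  0.00616 picometres = 0.00616 × 10^3 femtometres = 6.16
Difference: 454 - 6.16 = 447.84

447.84 femtometres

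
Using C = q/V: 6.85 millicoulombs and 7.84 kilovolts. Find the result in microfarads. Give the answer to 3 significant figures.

0.874 microfarads

(6.85e-3) / (7.84e3) = 0.87372e-6 F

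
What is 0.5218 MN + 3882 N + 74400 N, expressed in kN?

In kN:
  0.5218 MN = 0.5218 × 10^3 kN = 521.8
  3882 N = 3882 × 10^-3 kN = 3.882
  74400 N = 74400 × 10^-3 kN = 74.4
Sum: 521.8 + 3.882 + 74.4 = 600.082

600.082 kN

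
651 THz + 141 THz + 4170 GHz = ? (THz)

In THz:
  651 THz → 651
  141 THz → 141
  4170 GHz = 4170 × 10⁻³ THz = 4.17
Sum: 651 + 141 + 4.17 = 796.17

796.17 THz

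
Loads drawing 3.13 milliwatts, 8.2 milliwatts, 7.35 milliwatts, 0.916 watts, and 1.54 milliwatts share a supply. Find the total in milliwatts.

936.22 milliwatts

In milliwatts:
  3.13 milliwatts → 3.13
  8.2 milliwatts → 8.2
  7.35 milliwatts → 7.35
  0.916 watts = 0.916 × 10^3 milliwatts = 916
  1.54 milliwatts → 1.54
Sum: 3.13 + 8.2 + 7.35 + 916 + 1.54 = 936.22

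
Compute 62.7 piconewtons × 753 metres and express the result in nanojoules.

47.2131 nanojoules

62.7e-12 × 753 = 47213.1e-12 J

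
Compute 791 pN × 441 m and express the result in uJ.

791 × 10⁻¹² × 441 = 348831 × 10⁻¹² J

0.348831 uJ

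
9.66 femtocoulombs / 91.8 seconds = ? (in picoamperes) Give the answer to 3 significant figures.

(9.66 × 10⁻¹⁵) / (91.8) = 0.10523 × 10⁻¹⁵ A

0.000105 picoamperes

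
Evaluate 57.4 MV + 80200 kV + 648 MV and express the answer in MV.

In MV:
  57.4 MV → 57.4
  80200 kV = 80200 × 10⁻³ MV = 80.2
  648 MV → 648
Sum: 57.4 + 80.2 + 648 = 785.6

785.6 MV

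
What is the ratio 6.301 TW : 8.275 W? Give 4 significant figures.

(6.301 × 10¹²) / (8.275) = 0.76145 × 10¹²

761500000000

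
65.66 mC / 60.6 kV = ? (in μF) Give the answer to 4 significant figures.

(65.66 × 10^-3) / (60.6 × 10^3) = 1.0835 × 10^-6 F

1.083 μF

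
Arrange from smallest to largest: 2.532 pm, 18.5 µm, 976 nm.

2.532 pm < 976 nm < 18.5 µm

2.532 pm = 0.000000000002532 m
18.5 µm = 0.0000185 m
976 nm = 0.000000976 m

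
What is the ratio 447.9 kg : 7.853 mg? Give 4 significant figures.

(447.9e3) / (7.853e-3) = 57.036e6

57040000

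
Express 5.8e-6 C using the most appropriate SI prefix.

5.8 µC

= 5.8e-6 C; 1e-6 is micro.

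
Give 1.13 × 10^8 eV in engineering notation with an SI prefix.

= 113 × 10^6 eV; 10^6 is mega.

113 MeV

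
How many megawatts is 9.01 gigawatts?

giga = 1e9, mega = 1e6; factor is 1e3.
9.01 × 1e3 = 9010

9010 megawatts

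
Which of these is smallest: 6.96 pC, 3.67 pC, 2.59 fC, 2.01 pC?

2.59 fC

6.96 pC = 0.00000000000696 C
3.67 pC = 0.00000000000367 C
2.59 fC = 0.00000000000000259 C
2.01 pC = 0.00000000000201 C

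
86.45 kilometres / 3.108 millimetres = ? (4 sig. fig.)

27820000

(86.45e3) / (3.108e-3) = 27.815e6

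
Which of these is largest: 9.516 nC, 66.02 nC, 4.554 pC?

66.02 nC

9.516 nC = 0.000000009516 C
66.02 nC = 0.00000006602 C
4.554 pC = 0.000000000004554 C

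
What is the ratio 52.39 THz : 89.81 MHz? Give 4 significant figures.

583300

(52.39e12) / (89.81e6) = 0.58334e6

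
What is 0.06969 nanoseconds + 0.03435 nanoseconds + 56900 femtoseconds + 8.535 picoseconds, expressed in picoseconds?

In picoseconds:
  0.06969 nanoseconds = 0.06969 × 10^3 picoseconds = 69.69
  0.03435 nanoseconds = 0.03435 × 10^3 picoseconds = 34.35
  56900 femtoseconds = 56900 × 10^-3 picoseconds = 56.9
  8.535 picoseconds → 8.535
Sum: 69.69 + 34.35 + 56.9 + 8.535 = 169.475

169.475 picoseconds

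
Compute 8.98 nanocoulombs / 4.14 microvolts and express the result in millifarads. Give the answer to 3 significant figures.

2.17 millifarads

(8.98 × 10^-9) / (4.14 × 10^-6) = 2.1691 × 10^-3 F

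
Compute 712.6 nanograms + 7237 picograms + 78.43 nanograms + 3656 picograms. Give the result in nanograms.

801.923 nanograms

In nanograms:
  712.6 nanograms → 712.6
  7237 picograms = 7237e-3 nanograms = 7.237
  78.43 nanograms → 78.43
  3656 picograms = 3656e-3 nanograms = 3.656
Sum: 712.6 + 7.237 + 78.43 + 3.656 = 801.923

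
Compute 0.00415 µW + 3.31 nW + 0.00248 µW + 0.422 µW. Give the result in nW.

431.94 nW

In nW:
  0.00415 µW = 0.00415 × 10^3 nW = 4.15
  3.31 nW → 3.31
  0.00248 µW = 0.00248 × 10^3 nW = 2.48
  0.422 µW = 0.422 × 10^3 nW = 422
Sum: 4.15 + 3.31 + 2.48 + 422 = 431.94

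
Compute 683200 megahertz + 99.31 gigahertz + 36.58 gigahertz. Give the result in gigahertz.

In gigahertz:
  683200 megahertz = 683200e-3 gigahertz = 683.2
  99.31 gigahertz → 99.31
  36.58 gigahertz → 36.58
Sum: 683.2 + 99.31 + 36.58 = 819.09

819.09 gigahertz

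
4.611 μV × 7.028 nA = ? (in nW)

4.611e-6 × 7.028e-9 = 32.406108e-15 W

0.000032406108 nW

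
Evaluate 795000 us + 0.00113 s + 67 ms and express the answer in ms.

In ms:
  795000 us = 795000 × 10^-3 ms = 795
  0.00113 s = 0.00113 × 10^3 ms = 1.13
  67 ms → 67
Sum: 795 + 1.13 + 67 = 863.13

863.13 ms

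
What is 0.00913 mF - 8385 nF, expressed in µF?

0.745 µF

In µF:
  0.00913 mF = 0.00913 × 10^3 µF = 9.13
  8385 nF = 8385 × 10^-3 µF = 8.385
Difference: 9.13 - 8.385 = 0.745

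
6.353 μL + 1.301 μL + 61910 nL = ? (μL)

69.564 μL

In μL:
  6.353 μL → 6.353
  1.301 μL → 1.301
  61910 nL = 61910 × 10⁻³ μL = 61.91
Sum: 6.353 + 1.301 + 61.91 = 69.564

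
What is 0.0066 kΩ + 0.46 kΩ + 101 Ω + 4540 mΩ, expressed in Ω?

572.14 Ω

In Ω:
  0.0066 kΩ = 0.0066e3 Ω = 6.6
  0.46 kΩ = 0.46e3 Ω = 460
  101 Ω → 101
  4540 mΩ = 4540e-3 Ω = 4.54
Sum: 6.6 + 460 + 101 + 4.54 = 572.14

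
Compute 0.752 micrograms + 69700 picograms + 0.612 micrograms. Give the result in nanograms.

In nanograms:
  0.752 micrograms = 0.752e3 nanograms = 752
  69700 picograms = 69700e-3 nanograms = 69.7
  0.612 micrograms = 0.612e3 nanograms = 612
Sum: 752 + 69.7 + 612 = 1433.7

1433.7 nanograms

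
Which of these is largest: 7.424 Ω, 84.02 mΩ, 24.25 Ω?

24.25 Ω

7.424 Ω = 7.424 Ω
84.02 mΩ = 0.08402 Ω
24.25 Ω = 24.25 Ω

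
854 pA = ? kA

pico = 1e-12, kilo = 1e3; factor is 1e-15.
854 × 1e-15 = 0.000000000000854

0.000000000000854 kA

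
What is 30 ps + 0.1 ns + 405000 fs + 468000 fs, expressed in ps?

1003 ps

In ps:
  30 ps → 30
  0.1 ns = 0.1e3 ps = 100
  405000 fs = 405000e-3 ps = 405
  468000 fs = 468000e-3 ps = 468
Sum: 30 + 100 + 405 + 468 = 1003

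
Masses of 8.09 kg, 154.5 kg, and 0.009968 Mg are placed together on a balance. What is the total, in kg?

172.558 kg

In kg:
  8.09 kg → 8.09
  154.5 kg → 154.5
  0.009968 Mg = 0.009968 × 10³ kg = 9.968
Sum: 8.09 + 154.5 + 9.968 = 172.558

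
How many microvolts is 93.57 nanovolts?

0.09357 microvolts

nano = 10^-9, micro = 10^-6; factor is 10^-3.
93.57 × 10^-3 = 0.09357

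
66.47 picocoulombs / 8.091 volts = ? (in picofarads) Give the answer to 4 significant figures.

8.215 picofarads

(66.47 × 10⁻¹²) / (8.091) = 8.2153 × 10⁻¹² F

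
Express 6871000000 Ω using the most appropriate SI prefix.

= 6.871 × 10⁹ Ω; 10⁹ is giga.

6.871 GΩ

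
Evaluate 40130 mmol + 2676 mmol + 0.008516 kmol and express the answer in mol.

In mol:
  40130 mmol = 40130 × 10⁻³ mol = 40.13
  2676 mmol = 2676 × 10⁻³ mol = 2.676
  0.008516 kmol = 0.008516 × 10³ mol = 8.516
Sum: 40.13 + 2.676 + 8.516 = 51.322

51.322 mol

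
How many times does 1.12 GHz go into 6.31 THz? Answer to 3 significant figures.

(6.31 × 10¹²) / (1.12 × 10⁹) = 5.634 × 10³

5630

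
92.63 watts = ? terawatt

(no prefix) = 10⁰, tera = 10¹²; factor is 10⁻¹².
92.63 × 10⁻¹² = 0.00000000009263

0.00000000009263 terawatts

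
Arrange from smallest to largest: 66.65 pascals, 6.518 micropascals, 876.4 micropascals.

6.518 micropascals < 876.4 micropascals < 66.65 pascals

66.65 pascals = 66.65 pascals
6.518 micropascals = 0.000006518 pascals
876.4 micropascals = 0.0008764 pascals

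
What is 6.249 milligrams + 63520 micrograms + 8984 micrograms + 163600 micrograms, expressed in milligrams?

242.353 milligrams

In milligrams:
  6.249 milligrams → 6.249
  63520 micrograms = 63520 × 10⁻³ milligrams = 63.52
  8984 micrograms = 8984 × 10⁻³ milligrams = 8.984
  163600 micrograms = 163600 × 10⁻³ milligrams = 163.6
Sum: 6.249 + 63.52 + 8.984 + 163.6 = 242.353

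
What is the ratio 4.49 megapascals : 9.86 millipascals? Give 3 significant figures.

(4.49e6) / (9.86e-3) = 0.4554e9

455000000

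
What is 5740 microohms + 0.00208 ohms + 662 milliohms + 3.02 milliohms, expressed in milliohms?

In milliohms:
  5740 microohms = 5740 × 10⁻³ milliohms = 5.74
  0.00208 ohms = 0.00208 × 10³ milliohms = 2.08
  662 milliohms → 662
  3.02 milliohms → 3.02
Sum: 5.74 + 2.08 + 662 + 3.02 = 672.84

672.84 milliohms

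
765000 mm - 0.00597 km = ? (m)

In m:
  765000 mm = 765000e-3 m = 765
  0.00597 km = 0.00597e3 m = 5.97
Difference: 765 - 5.97 = 759.03

759.03 m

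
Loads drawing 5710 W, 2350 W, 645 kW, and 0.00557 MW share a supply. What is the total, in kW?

658.63 kW

In kW:
  5710 W = 5710 × 10⁻³ kW = 5.71
  2350 W = 2350 × 10⁻³ kW = 2.35
  645 kW → 645
  0.00557 MW = 0.00557 × 10³ kW = 5.57
Sum: 5.71 + 2.35 + 645 + 5.57 = 658.63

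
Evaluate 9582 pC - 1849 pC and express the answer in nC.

7.733 nC

In nC:
  9582 pC = 9582 × 10^-3 nC = 9.582
  1849 pC = 1849 × 10^-3 nC = 1.849
Difference: 9.582 - 1.849 = 7.733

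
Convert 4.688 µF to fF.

micro = 10^-6, femto = 10^-15; factor is 10^9.
4.688 × 10^9 = 4688000000

4688000000 fF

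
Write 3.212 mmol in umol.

3212 umol

milli = 1e-3, micro = 1e-6; factor is 1e3.
3.212 × 1e3 = 3212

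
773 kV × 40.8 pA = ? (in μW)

773e3 × 40.8e-12 = 31538.4e-9 W

31.5384 μW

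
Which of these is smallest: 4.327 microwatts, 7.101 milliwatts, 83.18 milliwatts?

4.327 microwatts = 0.000004327 watts
7.101 milliwatts = 0.007101 watts
83.18 milliwatts = 0.08318 watts

4.327 microwatts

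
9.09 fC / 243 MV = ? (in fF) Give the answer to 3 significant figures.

(9.09 × 10⁻¹⁵) / (243 × 10⁶) = 0.037407 × 10⁻²¹ F

0.0000000374 fF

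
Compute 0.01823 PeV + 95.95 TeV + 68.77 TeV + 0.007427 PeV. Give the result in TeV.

In TeV:
  0.01823 PeV = 0.01823 × 10³ TeV = 18.23
  95.95 TeV → 95.95
  68.77 TeV → 68.77
  0.007427 PeV = 0.007427 × 10³ TeV = 7.427
Sum: 18.23 + 95.95 + 68.77 + 7.427 = 190.377

190.377 TeV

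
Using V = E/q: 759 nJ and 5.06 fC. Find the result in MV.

150 MV

(759 × 10⁻⁹) / (5.06 × 10⁻¹⁵) = 150 × 10⁶ V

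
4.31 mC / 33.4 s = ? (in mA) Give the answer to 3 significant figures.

(4.31 × 10⁻³) / (33.4) = 0.12904 × 10⁻³ A

0.129 mA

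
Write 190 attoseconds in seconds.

atto = 10^-18, (no prefix) = 10^0; factor is 10^-18.
190 × 10^-18 = 0.00000000000000019

0.00000000000000019 seconds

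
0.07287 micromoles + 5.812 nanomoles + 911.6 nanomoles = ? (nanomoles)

In nanomoles:
  0.07287 micromoles = 0.07287 × 10³ nanomoles = 72.87
  5.812 nanomoles → 5.812
  911.6 nanomoles → 911.6
Sum: 72.87 + 5.812 + 911.6 = 990.282

990.282 nanomoles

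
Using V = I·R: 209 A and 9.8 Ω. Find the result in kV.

209 × 9.8 = 2048.2 V

2.0482 kV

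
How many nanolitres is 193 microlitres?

193000 nanolitres

micro = 10^-6, nano = 10^-9; factor is 10^3.
193 × 10^3 = 193000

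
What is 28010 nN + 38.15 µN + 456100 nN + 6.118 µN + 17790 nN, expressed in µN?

In µN:
  28010 nN = 28010 × 10^-3 µN = 28.01
  38.15 µN → 38.15
  456100 nN = 456100 × 10^-3 µN = 456.1
  6.118 µN → 6.118
  17790 nN = 17790 × 10^-3 µN = 17.79
Sum: 28.01 + 38.15 + 456.1 + 6.118 + 17.79 = 546.168

546.168 µN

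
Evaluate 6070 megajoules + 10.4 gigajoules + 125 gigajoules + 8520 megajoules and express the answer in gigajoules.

149.99 gigajoules

In gigajoules:
  6070 megajoules = 6070 × 10^-3 gigajoules = 6.07
  10.4 gigajoules → 10.4
  125 gigajoules → 125
  8520 megajoules = 8520 × 10^-3 gigajoules = 8.52
Sum: 6.07 + 10.4 + 125 + 8.52 = 149.99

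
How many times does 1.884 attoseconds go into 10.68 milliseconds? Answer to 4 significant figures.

(10.68e-3) / (1.884e-18) = 5.6688e15

5669000000000000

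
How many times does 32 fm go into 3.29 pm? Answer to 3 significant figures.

103

(3.29 × 10⁻¹²) / (32 × 10⁻¹⁵) = 0.1028 × 10³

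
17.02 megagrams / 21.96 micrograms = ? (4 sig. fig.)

(17.02e6) / (21.96e-6) = 0.77505e12

775000000000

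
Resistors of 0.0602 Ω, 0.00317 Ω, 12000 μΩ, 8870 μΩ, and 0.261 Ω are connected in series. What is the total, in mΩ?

In mΩ:
  0.0602 Ω = 0.0602 × 10^3 mΩ = 60.2
  0.00317 Ω = 0.00317 × 10^3 mΩ = 3.17
  12000 μΩ = 12000 × 10^-3 mΩ = 12
  8870 μΩ = 8870 × 10^-3 mΩ = 8.87
  0.261 Ω = 0.261 × 10^3 mΩ = 261
Sum: 60.2 + 3.17 + 12 + 8.87 + 261 = 345.24

345.24 mΩ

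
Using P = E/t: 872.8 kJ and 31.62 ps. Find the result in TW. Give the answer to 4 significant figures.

27600 TW

(872.8 × 10^3) / (31.62 × 10^-12) = 27.6028 × 10^15 W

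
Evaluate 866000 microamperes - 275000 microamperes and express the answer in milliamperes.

591 milliamperes

In milliamperes:
  866000 microamperes = 866000 × 10⁻³ milliamperes = 866
  275000 microamperes = 275000 × 10⁻³ milliamperes = 275
Difference: 866 - 275 = 591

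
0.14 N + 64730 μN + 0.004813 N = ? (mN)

209.543 mN

In mN:
  0.14 N = 0.14 × 10³ mN = 140
  64730 μN = 64730 × 10⁻³ mN = 64.73
  0.004813 N = 0.004813 × 10³ mN = 4.813
Sum: 140 + 64.73 + 4.813 = 209.543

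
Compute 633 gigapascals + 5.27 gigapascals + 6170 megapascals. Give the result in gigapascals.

In gigapascals:
  633 gigapascals → 633
  5.27 gigapascals → 5.27
  6170 megapascals = 6170 × 10^-3 gigapascals = 6.17
Sum: 633 + 5.27 + 6.17 = 644.44

644.44 gigapascals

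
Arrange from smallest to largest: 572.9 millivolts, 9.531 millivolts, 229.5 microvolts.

572.9 millivolts = 0.5729 volts
9.531 millivolts = 0.009531 volts
229.5 microvolts = 0.0002295 volts

229.5 microvolts < 9.531 millivolts < 572.9 millivolts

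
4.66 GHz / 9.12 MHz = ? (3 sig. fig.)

511

(4.66 × 10⁹) / (9.12 × 10⁶) = 0.511 × 10³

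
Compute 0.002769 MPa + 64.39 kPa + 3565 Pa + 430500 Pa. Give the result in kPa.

In kPa:
  0.002769 MPa = 0.002769e3 kPa = 2.769
  64.39 kPa → 64.39
  3565 Pa = 3565e-3 kPa = 3.565
  430500 Pa = 430500e-3 kPa = 430.5
Sum: 2.769 + 64.39 + 3.565 + 430.5 = 501.224

501.224 kPa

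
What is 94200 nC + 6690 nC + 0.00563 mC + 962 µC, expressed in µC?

In µC:
  94200 nC = 94200 × 10^-3 µC = 94.2
  6690 nC = 6690 × 10^-3 µC = 6.69
  0.00563 mC = 0.00563 × 10^3 µC = 5.63
  962 µC → 962
Sum: 94.2 + 6.69 + 5.63 + 962 = 1068.52

1068.52 µC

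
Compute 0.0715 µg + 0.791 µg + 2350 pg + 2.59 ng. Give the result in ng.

867.44 ng

In ng:
  0.0715 µg = 0.0715 × 10^3 ng = 71.5
  0.791 µg = 0.791 × 10^3 ng = 791
  2350 pg = 2350 × 10^-3 ng = 2.35
  2.59 ng → 2.59
Sum: 71.5 + 791 + 2.35 + 2.59 = 867.44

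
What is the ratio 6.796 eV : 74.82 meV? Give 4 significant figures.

(6.796) / (74.82 × 10⁻³) = 0.090831 × 10³

90.83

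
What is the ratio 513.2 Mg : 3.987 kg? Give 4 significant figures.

(513.2e6) / (3.987e3) = 128.72e3

128700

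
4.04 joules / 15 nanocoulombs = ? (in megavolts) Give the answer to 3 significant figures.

(4.04) / (15 × 10⁻⁹) = 0.26933 × 10⁹ V

269 megavolts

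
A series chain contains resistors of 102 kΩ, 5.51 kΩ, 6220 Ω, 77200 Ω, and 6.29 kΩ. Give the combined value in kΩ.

In kΩ:
  102 kΩ → 102
  5.51 kΩ → 5.51
  6220 Ω = 6220 × 10^-3 kΩ = 6.22
  77200 Ω = 77200 × 10^-3 kΩ = 77.2
  6.29 kΩ → 6.29
Sum: 102 + 5.51 + 6.22 + 77.2 + 6.29 = 197.22

197.22 kΩ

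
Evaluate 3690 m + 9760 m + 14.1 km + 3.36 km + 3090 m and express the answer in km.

34 km

In km:
  3690 m = 3690 × 10⁻³ km = 3.69
  9760 m = 9760 × 10⁻³ km = 9.76
  14.1 km → 14.1
  3.36 km → 3.36
  3090 m = 3090 × 10⁻³ km = 3.09
Sum: 3.69 + 9.76 + 14.1 + 3.36 + 3.09 = 34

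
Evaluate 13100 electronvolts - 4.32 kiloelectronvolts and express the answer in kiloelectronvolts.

In kiloelectronvolts:
  13100 electronvolts = 13100 × 10^-3 kiloelectronvolts = 13.1
  4.32 kiloelectronvolts → 4.32
Difference: 13.1 - 4.32 = 8.78

8.78 kiloelectronvolts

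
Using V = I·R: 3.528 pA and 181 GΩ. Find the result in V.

3.528e-12 × 181e9 = 638.568e-3 V

0.638568 V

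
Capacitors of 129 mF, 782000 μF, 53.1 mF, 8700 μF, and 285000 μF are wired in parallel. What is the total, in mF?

1257.8 mF

In mF:
  129 mF → 129
  782000 μF = 782000e-3 mF = 782
  53.1 mF → 53.1
  8700 μF = 8700e-3 mF = 8.7
  285000 μF = 285000e-3 mF = 285
Sum: 129 + 782 + 53.1 + 8.7 + 285 = 1257.8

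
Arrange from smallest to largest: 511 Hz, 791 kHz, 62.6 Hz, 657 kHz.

511 Hz = 511 Hz
791 kHz = 791000 Hz
62.6 Hz = 62.6 Hz
657 kHz = 657000 Hz

62.6 Hz < 511 Hz < 657 kHz < 791 kHz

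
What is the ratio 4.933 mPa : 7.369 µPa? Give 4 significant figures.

669.4

(4.933 × 10^-3) / (7.369 × 10^-6) = 0.66943 × 10^3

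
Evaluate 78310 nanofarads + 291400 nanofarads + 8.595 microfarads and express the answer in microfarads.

In microfarads:
  78310 nanofarads = 78310 × 10⁻³ microfarads = 78.31
  291400 nanofarads = 291400 × 10⁻³ microfarads = 291.4
  8.595 microfarads → 8.595
Sum: 78.31 + 291.4 + 8.595 = 378.305

378.305 microfarads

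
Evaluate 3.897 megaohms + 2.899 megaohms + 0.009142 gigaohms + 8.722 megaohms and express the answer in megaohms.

24.66 megaohms

In megaohms:
  3.897 megaohms → 3.897
  2.899 megaohms → 2.899
  0.009142 gigaohms = 0.009142e3 megaohms = 9.142
  8.722 megaohms → 8.722
Sum: 3.897 + 2.899 + 9.142 + 8.722 = 24.66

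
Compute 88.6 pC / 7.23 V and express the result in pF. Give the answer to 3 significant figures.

(88.6 × 10^-12) / (7.23) = 12.254 × 10^-12 F

12.3 pF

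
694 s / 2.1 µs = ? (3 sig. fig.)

(694) / (2.1e-6) = 330.5e6

330000000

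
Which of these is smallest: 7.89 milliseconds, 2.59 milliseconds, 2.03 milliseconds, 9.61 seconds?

7.89 milliseconds = 0.00789 seconds
2.59 milliseconds = 0.00259 seconds
2.03 milliseconds = 0.00203 seconds
9.61 seconds = 9.61 seconds

2.03 milliseconds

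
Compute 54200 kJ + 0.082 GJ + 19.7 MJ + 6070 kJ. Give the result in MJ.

In MJ:
  54200 kJ = 54200e-3 MJ = 54.2
  0.082 GJ = 0.082e3 MJ = 82
  19.7 MJ → 19.7
  6070 kJ = 6070e-3 MJ = 6.07
Sum: 54.2 + 82 + 19.7 + 6.07 = 161.97

161.97 MJ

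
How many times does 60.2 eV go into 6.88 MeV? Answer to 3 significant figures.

114000

(6.88e6) / (60.2) = 0.1143e6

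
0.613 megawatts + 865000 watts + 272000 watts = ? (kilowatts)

In kilowatts:
  0.613 megawatts = 0.613e3 kilowatts = 613
  865000 watts = 865000e-3 kilowatts = 865
  272000 watts = 272000e-3 kilowatts = 272
Sum: 613 + 865 + 272 = 1750

1750 kilowatts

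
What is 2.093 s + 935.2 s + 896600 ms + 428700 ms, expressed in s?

In s:
  2.093 s → 2.093
  935.2 s → 935.2
  896600 ms = 896600e-3 s = 896.6
  428700 ms = 428700e-3 s = 428.7
Sum: 2.093 + 935.2 + 896.6 + 428.7 = 2262.593

2262.593 s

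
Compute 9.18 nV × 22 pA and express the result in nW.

9.18 × 10⁻⁹ × 22 × 10⁻¹² = 201.96 × 10⁻²¹ W

0.00000000020196 nW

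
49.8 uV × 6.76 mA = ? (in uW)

0.336648 uW

49.8e-6 × 6.76e-3 = 336.648e-9 W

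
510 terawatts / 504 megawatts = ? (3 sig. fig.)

(510 × 10¹²) / (504 × 10⁶) = 1.012 × 10⁶

1010000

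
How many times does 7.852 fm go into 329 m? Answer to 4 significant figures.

(329) / (7.852 × 10⁻¹⁵) = 41.9 × 10¹⁵

41900000000000000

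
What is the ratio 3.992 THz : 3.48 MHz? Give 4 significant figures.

1147000

(3.992e12) / (3.48e6) = 1.1471e6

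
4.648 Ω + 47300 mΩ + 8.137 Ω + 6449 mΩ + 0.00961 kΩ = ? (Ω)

76.144 Ω

In Ω:
  4.648 Ω → 4.648
  47300 mΩ = 47300 × 10^-3 Ω = 47.3
  8.137 Ω → 8.137
  6449 mΩ = 6449 × 10^-3 Ω = 6.449
  0.00961 kΩ = 0.00961 × 10^3 Ω = 9.61
Sum: 4.648 + 47.3 + 8.137 + 6.449 + 9.61 = 76.144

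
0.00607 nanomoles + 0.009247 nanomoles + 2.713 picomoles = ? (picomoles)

18.03 picomoles

In picomoles:
  0.00607 nanomoles = 0.00607 × 10³ picomoles = 6.07
  0.009247 nanomoles = 0.009247 × 10³ picomoles = 9.247
  2.713 picomoles → 2.713
Sum: 6.07 + 9.247 + 2.713 = 18.03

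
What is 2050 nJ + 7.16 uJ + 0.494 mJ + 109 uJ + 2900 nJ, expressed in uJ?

In uJ:
  2050 nJ = 2050e-3 uJ = 2.05
  7.16 uJ → 7.16
  0.494 mJ = 0.494e3 uJ = 494
  109 uJ → 109
  2900 nJ = 2900e-3 uJ = 2.9
Sum: 2.05 + 7.16 + 494 + 109 + 2.9 = 615.11

615.11 uJ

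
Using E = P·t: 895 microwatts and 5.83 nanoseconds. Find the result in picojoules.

895 × 10^-6 × 5.83 × 10^-9 = 5217.85 × 10^-15 J

5.21785 picojoules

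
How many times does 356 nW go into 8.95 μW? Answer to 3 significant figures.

(8.95 × 10⁻⁶) / (356 × 10⁻⁹) = 0.02514 × 10³

25.1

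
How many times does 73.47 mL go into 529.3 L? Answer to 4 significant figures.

(529.3) / (73.47e-3) = 7.2043e3

7204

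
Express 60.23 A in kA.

0.06023 kA

(no prefix) = 1e0, kilo = 1e3; factor is 1e-3.
60.23 × 1e-3 = 0.06023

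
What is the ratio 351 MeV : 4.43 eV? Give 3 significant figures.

(351e6) / (4.43) = 79.23e6

79200000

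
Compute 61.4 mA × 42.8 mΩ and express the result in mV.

61.4 × 10^-3 × 42.8 × 10^-3 = 2627.92 × 10^-6 V

2.62792 mV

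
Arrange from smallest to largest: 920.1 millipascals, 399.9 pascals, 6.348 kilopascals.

920.1 millipascals < 399.9 pascals < 6.348 kilopascals

920.1 millipascals = 0.9201 pascals
399.9 pascals = 399.9 pascals
6.348 kilopascals = 6348 pascals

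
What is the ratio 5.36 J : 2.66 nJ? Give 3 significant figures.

2020000000

(5.36) / (2.66e-9) = 2.015e9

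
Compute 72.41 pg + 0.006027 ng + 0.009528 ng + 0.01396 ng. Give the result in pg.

In pg:
  72.41 pg → 72.41
  0.006027 ng = 0.006027 × 10^3 pg = 6.027
  0.009528 ng = 0.009528 × 10^3 pg = 9.528
  0.01396 ng = 0.01396 × 10^3 pg = 13.96
Sum: 72.41 + 6.027 + 9.528 + 13.96 = 101.925

101.925 pg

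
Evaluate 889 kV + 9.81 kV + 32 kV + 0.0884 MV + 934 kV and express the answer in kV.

In kV:
  889 kV → 889
  9.81 kV → 9.81
  32 kV → 32
  0.0884 MV = 0.0884e3 kV = 88.4
  934 kV → 934
Sum: 889 + 9.81 + 32 + 88.4 + 934 = 1953.21

1953.21 kV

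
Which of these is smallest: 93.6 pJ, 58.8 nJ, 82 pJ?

93.6 pJ = 0.0000000000936 J
58.8 nJ = 0.0000000588 J
82 pJ = 0.000000000082 J

82 pJ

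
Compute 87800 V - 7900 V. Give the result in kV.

79.9 kV

In kV:
  87800 V = 87800e-3 kV = 87.8
  7900 V = 7900e-3 kV = 7.9
Difference: 87.8 - 7.9 = 79.9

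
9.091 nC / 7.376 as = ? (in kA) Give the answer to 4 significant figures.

(9.091 × 10^-9) / (7.376 × 10^-18) = 1.23251 × 10^9 A

1233000 kA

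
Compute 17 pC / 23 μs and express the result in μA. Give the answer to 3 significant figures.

0.739 μA

(17 × 10⁻¹²) / (23 × 10⁻⁶) = 0.73913 × 10⁻⁶ A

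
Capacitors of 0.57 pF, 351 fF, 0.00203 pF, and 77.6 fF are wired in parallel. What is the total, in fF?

In fF:
  0.57 pF = 0.57e3 fF = 570
  351 fF → 351
  0.00203 pF = 0.00203e3 fF = 2.03
  77.6 fF → 77.6
Sum: 570 + 351 + 2.03 + 77.6 = 1000.63

1000.63 fF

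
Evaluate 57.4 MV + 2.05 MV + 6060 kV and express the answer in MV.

In MV:
  57.4 MV → 57.4
  2.05 MV → 2.05
  6060 kV = 6060e-3 MV = 6.06
Sum: 57.4 + 2.05 + 6.06 = 65.51

65.51 MV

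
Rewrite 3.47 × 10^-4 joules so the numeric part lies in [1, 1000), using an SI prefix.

347 microjoules

= 347 × 10^-6 joules; 10^-6 is micro.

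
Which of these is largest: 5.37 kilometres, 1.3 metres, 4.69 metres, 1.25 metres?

5.37 kilometres

5.37 kilometres = 5370 metres
1.3 metres = 1.3 metres
4.69 metres = 4.69 metres
1.25 metres = 1.25 metres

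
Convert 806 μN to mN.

micro = 10⁻⁶, milli = 10⁻³; factor is 10⁻³.
806 × 10⁻³ = 0.806

0.806 mN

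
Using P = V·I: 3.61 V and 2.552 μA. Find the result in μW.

3.61 × 2.552 × 10⁻⁶ = 9.21272 × 10⁻⁶ W

9.21272 μW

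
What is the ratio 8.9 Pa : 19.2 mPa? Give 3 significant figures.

(8.9) / (19.2 × 10^-3) = 0.4635 × 10^3

464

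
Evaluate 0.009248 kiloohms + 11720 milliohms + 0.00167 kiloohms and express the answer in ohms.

22.638 ohms

In ohms:
  0.009248 kiloohms = 0.009248 × 10^3 ohms = 9.248
  11720 milliohms = 11720 × 10^-3 ohms = 11.72
  0.00167 kiloohms = 0.00167 × 10^3 ohms = 1.67
Sum: 9.248 + 11.72 + 1.67 = 22.638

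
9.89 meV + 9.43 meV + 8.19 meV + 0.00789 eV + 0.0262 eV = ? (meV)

61.6 meV

In meV:
  9.89 meV → 9.89
  9.43 meV → 9.43
  8.19 meV → 8.19
  0.00789 eV = 0.00789 × 10³ meV = 7.89
  0.0262 eV = 0.0262 × 10³ meV = 26.2
Sum: 9.89 + 9.43 + 8.19 + 7.89 + 26.2 = 61.6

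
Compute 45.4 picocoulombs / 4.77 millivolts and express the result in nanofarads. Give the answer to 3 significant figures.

9.52 nanofarads

(45.4 × 10^-12) / (4.77 × 10^-3) = 9.5178 × 10^-9 F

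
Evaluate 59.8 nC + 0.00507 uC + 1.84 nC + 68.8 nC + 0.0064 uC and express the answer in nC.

141.91 nC

In nC:
  59.8 nC → 59.8
  0.00507 uC = 0.00507e3 nC = 5.07
  1.84 nC → 1.84
  68.8 nC → 68.8
  0.0064 uC = 0.0064e3 nC = 6.4
Sum: 59.8 + 5.07 + 1.84 + 68.8 + 6.4 = 141.91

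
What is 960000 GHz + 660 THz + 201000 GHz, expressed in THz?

In THz:
  960000 GHz = 960000e-3 THz = 960
  660 THz → 660
  201000 GHz = 201000e-3 THz = 201
Sum: 960 + 660 + 201 = 1821

1821 THz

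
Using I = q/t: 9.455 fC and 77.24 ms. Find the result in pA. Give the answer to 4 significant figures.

(9.455e-15) / (77.24e-3) = 0.122411e-12 A

0.1224 pA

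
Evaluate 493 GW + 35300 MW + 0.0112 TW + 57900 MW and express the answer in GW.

In GW:
  493 GW → 493
  35300 MW = 35300 × 10^-3 GW = 35.3
  0.0112 TW = 0.0112 × 10^3 GW = 11.2
  57900 MW = 57900 × 10^-3 GW = 57.9
Sum: 493 + 35.3 + 11.2 + 57.9 = 597.4

597.4 GW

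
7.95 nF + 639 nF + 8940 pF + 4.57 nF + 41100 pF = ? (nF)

701.56 nF

In nF:
  7.95 nF → 7.95
  639 nF → 639
  8940 pF = 8940 × 10⁻³ nF = 8.94
  4.57 nF → 4.57
  41100 pF = 41100 × 10⁻³ nF = 41.1
Sum: 7.95 + 639 + 8.94 + 4.57 + 41.1 = 701.56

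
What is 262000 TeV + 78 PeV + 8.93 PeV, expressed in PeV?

In PeV:
  262000 TeV = 262000e-3 PeV = 262
  78 PeV → 78
  8.93 PeV → 8.93
Sum: 262 + 78 + 8.93 = 348.93

348.93 PeV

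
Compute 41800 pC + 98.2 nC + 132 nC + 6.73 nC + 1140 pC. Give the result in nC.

279.87 nC

In nC:
  41800 pC = 41800 × 10^-3 nC = 41.8
  98.2 nC → 98.2
  132 nC → 132
  6.73 nC → 6.73
  1140 pC = 1140 × 10^-3 nC = 1.14
Sum: 41.8 + 98.2 + 132 + 6.73 + 1.14 = 279.87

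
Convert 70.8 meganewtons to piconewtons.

mega = 10^6, pico = 10^-12; factor is 10^18.
70.8 × 10^18 = 70800000000000000000

70800000000000000000 piconewtons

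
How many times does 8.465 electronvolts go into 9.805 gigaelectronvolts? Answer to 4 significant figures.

1158000000

(9.805 × 10⁹) / (8.465) = 1.1583 × 10⁹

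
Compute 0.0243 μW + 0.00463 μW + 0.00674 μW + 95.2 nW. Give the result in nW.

In nW:
  0.0243 μW = 0.0243 × 10^3 nW = 24.3
  0.00463 μW = 0.00463 × 10^3 nW = 4.63
  0.00674 μW = 0.00674 × 10^3 nW = 6.74
  95.2 nW → 95.2
Sum: 24.3 + 4.63 + 6.74 + 95.2 = 130.87

130.87 nW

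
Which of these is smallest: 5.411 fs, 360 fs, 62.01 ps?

5.411 fs

5.411 fs = 0.000000000000005411 s
360 fs = 0.00000000000036 s
62.01 ps = 0.00000000006201 s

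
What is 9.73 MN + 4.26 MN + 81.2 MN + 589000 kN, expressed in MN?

684.19 MN

In MN:
  9.73 MN → 9.73
  4.26 MN → 4.26
  81.2 MN → 81.2
  589000 kN = 589000 × 10^-3 MN = 589
Sum: 9.73 + 4.26 + 81.2 + 589 = 684.19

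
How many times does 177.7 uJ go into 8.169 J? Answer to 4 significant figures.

45970

(8.169) / (177.7 × 10^-6) = 0.045971 × 10^6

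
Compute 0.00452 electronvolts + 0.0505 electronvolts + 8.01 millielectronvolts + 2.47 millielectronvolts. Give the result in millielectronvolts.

In millielectronvolts:
  0.00452 electronvolts = 0.00452 × 10³ millielectronvolts = 4.52
  0.0505 electronvolts = 0.0505 × 10³ millielectronvolts = 50.5
  8.01 millielectronvolts → 8.01
  2.47 millielectronvolts → 2.47
Sum: 4.52 + 50.5 + 8.01 + 2.47 = 65.5

65.5 millielectronvolts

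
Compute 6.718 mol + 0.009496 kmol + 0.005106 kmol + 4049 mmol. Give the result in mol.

25.369 mol

In mol:
  6.718 mol → 6.718
  0.009496 kmol = 0.009496 × 10³ mol = 9.496
  0.005106 kmol = 0.005106 × 10³ mol = 5.106
  4049 mmol = 4049 × 10⁻³ mol = 4.049
Sum: 6.718 + 9.496 + 5.106 + 4.049 = 25.369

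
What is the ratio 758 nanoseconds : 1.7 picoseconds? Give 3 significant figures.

(758 × 10^-9) / (1.7 × 10^-12) = 445.9 × 10^3

446000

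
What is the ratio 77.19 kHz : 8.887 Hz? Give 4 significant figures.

8686

(77.19 × 10^3) / (8.887) = 8.6857 × 10^3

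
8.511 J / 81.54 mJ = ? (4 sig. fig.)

104.4

(8.511) / (81.54e-3) = 0.10438e3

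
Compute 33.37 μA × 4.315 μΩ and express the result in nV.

33.37 × 10⁻⁶ × 4.315 × 10⁻⁶ = 143.99155 × 10⁻¹² V

0.14399155 nV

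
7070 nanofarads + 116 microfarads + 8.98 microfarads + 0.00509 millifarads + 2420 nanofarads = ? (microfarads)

139.56 microfarads

In microfarads:
  7070 nanofarads = 7070 × 10⁻³ microfarads = 7.07
  116 microfarads → 116
  8.98 microfarads → 8.98
  0.00509 millifarads = 0.00509 × 10³ microfarads = 5.09
  2420 nanofarads = 2420 × 10⁻³ microfarads = 2.42
Sum: 7.07 + 116 + 8.98 + 5.09 + 2.42 = 139.56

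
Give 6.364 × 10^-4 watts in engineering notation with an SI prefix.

= 636.4 × 10^-6 watts; 10^-6 is micro.

636.4 microwatts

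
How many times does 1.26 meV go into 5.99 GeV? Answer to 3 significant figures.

4750000000000

(5.99e9) / (1.26e-3) = 4.754e12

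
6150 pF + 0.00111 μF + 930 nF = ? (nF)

In nF:
  6150 pF = 6150e-3 nF = 6.15
  0.00111 μF = 0.00111e3 nF = 1.11
  930 nF → 930
Sum: 6.15 + 1.11 + 930 = 937.26

937.26 nF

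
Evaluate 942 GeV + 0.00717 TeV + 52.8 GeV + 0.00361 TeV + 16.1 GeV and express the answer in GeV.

1021.68 GeV

In GeV:
  942 GeV → 942
  0.00717 TeV = 0.00717 × 10³ GeV = 7.17
  52.8 GeV → 52.8
  0.00361 TeV = 0.00361 × 10³ GeV = 3.61
  16.1 GeV → 16.1
Sum: 942 + 7.17 + 52.8 + 3.61 + 16.1 = 1021.68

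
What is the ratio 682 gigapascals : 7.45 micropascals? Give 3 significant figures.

(682 × 10⁹) / (7.45 × 10⁻⁶) = 91.54 × 10¹⁵

91500000000000000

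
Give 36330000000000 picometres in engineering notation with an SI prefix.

= 36.33 metres; mantissa already in [1, 1000).

36.33 metres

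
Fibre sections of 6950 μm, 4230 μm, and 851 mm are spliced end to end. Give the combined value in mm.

862.18 mm

In mm:
  6950 μm = 6950e-3 mm = 6.95
  4230 μm = 4230e-3 mm = 4.23
  851 mm → 851
Sum: 6.95 + 4.23 + 851 = 862.18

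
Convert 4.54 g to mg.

(no prefix) = 1e0, milli = 1e-3; factor is 1e3.
4.54 × 1e3 = 4540

4540 mg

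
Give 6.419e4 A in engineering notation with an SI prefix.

= 64.19e3 A; 1e3 is kilo.

64.19 kA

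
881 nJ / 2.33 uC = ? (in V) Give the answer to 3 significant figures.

0.378 V

(881e-9) / (2.33e-6) = 378.11e-3 V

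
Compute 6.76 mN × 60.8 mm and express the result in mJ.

6.76e-3 × 60.8e-3 = 411.008e-6 J

0.411008 mJ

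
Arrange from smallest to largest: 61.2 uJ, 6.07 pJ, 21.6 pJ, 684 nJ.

6.07 pJ < 21.6 pJ < 684 nJ < 61.2 uJ

61.2 uJ = 0.0000612 J
6.07 pJ = 0.00000000000607 J
21.6 pJ = 0.0000000000216 J
684 nJ = 0.000000684 J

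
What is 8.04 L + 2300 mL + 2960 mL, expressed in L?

13.3 L

In L:
  8.04 L → 8.04
  2300 mL = 2300 × 10⁻³ L = 2.3
  2960 mL = 2960 × 10⁻³ L = 2.96
Sum: 8.04 + 2.3 + 2.96 = 13.3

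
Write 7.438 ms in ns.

7438000 ns

milli = 1e-3, nano = 1e-9; factor is 1e6.
7.438 × 1e6 = 7438000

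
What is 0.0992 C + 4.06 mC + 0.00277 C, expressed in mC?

106.03 mC

In mC:
  0.0992 C = 0.0992 × 10^3 mC = 99.2
  4.06 mC → 4.06
  0.00277 C = 0.00277 × 10^3 mC = 2.77
Sum: 99.2 + 4.06 + 2.77 = 106.03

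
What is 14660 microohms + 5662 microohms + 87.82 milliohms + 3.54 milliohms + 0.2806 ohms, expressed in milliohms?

392.282 milliohms

In milliohms:
  14660 microohms = 14660e-3 milliohms = 14.66
  5662 microohms = 5662e-3 milliohms = 5.662
  87.82 milliohms → 87.82
  3.54 milliohms → 3.54
  0.2806 ohms = 0.2806e3 milliohms = 280.6
Sum: 14.66 + 5.662 + 87.82 + 3.54 + 280.6 = 392.282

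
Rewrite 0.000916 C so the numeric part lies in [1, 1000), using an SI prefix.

= 916 × 10⁻⁶ C; 10⁻⁶ is micro.

916 μC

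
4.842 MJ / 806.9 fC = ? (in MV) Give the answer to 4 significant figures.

(4.842 × 10^6) / (806.9 × 10^-15) = 0.00600074 × 10^21 V

6001000000000 MV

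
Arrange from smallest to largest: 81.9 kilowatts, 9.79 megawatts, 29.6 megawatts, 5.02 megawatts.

81.9 kilowatts = 81900 watts
9.79 megawatts = 9790000 watts
29.6 megawatts = 29600000 watts
5.02 megawatts = 5020000 watts

81.9 kilowatts < 5.02 megawatts < 9.79 megawatts < 29.6 megawatts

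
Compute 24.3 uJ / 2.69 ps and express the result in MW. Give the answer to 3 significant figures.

(24.3 × 10⁻⁶) / (2.69 × 10⁻¹²) = 9.0335 × 10⁶ W

9.03 MW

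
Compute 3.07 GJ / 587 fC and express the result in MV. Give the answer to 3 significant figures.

5230000000000000 MV

(3.07e9) / (587e-15) = 0.00523e24 V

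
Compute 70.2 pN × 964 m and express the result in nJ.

67.6728 nJ

70.2e-12 × 964 = 67672.8e-12 J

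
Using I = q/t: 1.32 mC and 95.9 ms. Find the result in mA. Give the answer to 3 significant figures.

13.8 mA

(1.32 × 10^-3) / (95.9 × 10^-3) = 0.013764 A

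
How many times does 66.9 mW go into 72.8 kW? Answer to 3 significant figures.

1090000

(72.8 × 10^3) / (66.9 × 10^-3) = 1.088 × 10^6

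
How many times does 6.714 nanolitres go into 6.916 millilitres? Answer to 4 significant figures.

1030000

(6.916e-3) / (6.714e-9) = 1.0301e6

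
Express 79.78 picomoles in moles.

0.00000000007978 moles

pico = 10⁻¹², (no prefix) = 10⁰; factor is 10⁻¹².
79.78 × 10⁻¹² = 0.00000000007978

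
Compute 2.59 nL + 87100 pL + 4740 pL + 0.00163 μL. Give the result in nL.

96.06 nL

In nL:
  2.59 nL → 2.59
  87100 pL = 87100 × 10⁻³ nL = 87.1
  4740 pL = 4740 × 10⁻³ nL = 4.74
  0.00163 μL = 0.00163 × 10³ nL = 1.63
Sum: 2.59 + 87.1 + 4.74 + 1.63 = 96.06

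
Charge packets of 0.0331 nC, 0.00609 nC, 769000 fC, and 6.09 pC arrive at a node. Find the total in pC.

814.28 pC

In pC:
  0.0331 nC = 0.0331 × 10^3 pC = 33.1
  0.00609 nC = 0.00609 × 10^3 pC = 6.09
  769000 fC = 769000 × 10^-3 pC = 769
  6.09 pC → 6.09
Sum: 33.1 + 6.09 + 769 + 6.09 = 814.28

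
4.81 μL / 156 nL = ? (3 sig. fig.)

(4.81 × 10^-6) / (156 × 10^-9) = 0.03083 × 10^3

30.8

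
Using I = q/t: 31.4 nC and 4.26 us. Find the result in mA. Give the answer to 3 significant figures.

7.37 mA

(31.4 × 10^-9) / (4.26 × 10^-6) = 7.3709 × 10^-3 A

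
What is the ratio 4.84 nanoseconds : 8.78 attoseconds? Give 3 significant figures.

551000000

(4.84e-9) / (8.78e-18) = 0.5513e9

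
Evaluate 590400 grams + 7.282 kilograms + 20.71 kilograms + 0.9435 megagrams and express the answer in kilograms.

1561.892 kilograms

In kilograms:
  590400 grams = 590400 × 10⁻³ kilograms = 590.4
  7.282 kilograms → 7.282
  20.71 kilograms → 20.71
  0.9435 megagrams = 0.9435 × 10³ kilograms = 943.5
Sum: 590.4 + 7.282 + 20.71 + 943.5 = 1561.892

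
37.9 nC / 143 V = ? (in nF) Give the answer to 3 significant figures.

(37.9e-9) / (143) = 0.26503e-9 F

0.265 nF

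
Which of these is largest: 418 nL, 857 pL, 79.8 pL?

418 nL = 0.000000418 L
857 pL = 0.000000000857 L
79.8 pL = 0.0000000000798 L

418 nL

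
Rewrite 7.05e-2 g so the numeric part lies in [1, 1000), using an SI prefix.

= 70.5e-3 g; 1e-3 is milli.

70.5 mg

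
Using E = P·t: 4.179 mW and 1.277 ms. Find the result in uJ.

4.179 × 10⁻³ × 1.277 × 10⁻³ = 5.336583 × 10⁻⁶ J

5.336583 uJ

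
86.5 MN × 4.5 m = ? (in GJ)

0.38925 GJ

86.5 × 10⁶ × 4.5 = 389.25 × 10⁶ J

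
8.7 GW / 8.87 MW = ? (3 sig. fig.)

981

(8.7e9) / (8.87e6) = 0.9808e3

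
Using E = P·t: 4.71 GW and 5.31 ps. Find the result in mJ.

4.71 × 10⁹ × 5.31 × 10⁻¹² = 25.0101 × 10⁻³ J

25.0101 mJ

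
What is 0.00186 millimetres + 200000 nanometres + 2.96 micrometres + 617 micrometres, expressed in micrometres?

In micrometres:
  0.00186 millimetres = 0.00186 × 10³ micrometres = 1.86
  200000 nanometres = 200000 × 10⁻³ micrometres = 200
  2.96 micrometres → 2.96
  617 micrometres → 617
Sum: 1.86 + 200 + 2.96 + 617 = 821.82

821.82 micrometres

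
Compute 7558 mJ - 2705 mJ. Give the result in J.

4.853 J

In J:
  7558 mJ = 7558 × 10^-3 J = 7.558
  2705 mJ = 2705 × 10^-3 J = 2.705
Difference: 7.558 - 2.705 = 4.853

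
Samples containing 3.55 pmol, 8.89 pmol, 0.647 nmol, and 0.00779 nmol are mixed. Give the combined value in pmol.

667.23 pmol

In pmol:
  3.55 pmol → 3.55
  8.89 pmol → 8.89
  0.647 nmol = 0.647 × 10³ pmol = 647
  0.00779 nmol = 0.00779 × 10³ pmol = 7.79
Sum: 3.55 + 8.89 + 647 + 7.79 = 667.23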